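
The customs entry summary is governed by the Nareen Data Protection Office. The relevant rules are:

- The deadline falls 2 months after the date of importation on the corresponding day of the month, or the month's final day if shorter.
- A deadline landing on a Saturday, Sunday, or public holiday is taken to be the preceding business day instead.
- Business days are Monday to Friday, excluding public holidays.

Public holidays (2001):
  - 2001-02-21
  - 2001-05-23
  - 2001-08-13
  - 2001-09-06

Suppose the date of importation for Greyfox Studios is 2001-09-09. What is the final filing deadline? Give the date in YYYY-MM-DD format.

2001-11-09

2 months from 2001-09-09 is 2001-11-09.
2001-11-09 falls on a Friday, which is a business day, so no adjustment is needed.
Final deadline: 2001-11-09.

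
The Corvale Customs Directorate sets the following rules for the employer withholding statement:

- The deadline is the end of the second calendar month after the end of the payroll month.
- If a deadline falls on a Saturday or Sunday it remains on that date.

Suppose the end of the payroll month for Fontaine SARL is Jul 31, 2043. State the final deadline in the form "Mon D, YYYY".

2 months after Jul 31, 2043 is September 2043; that month ends on Sep 30, 2043.
No adjustment is made for weekends or holidays, so Sep 30, 2043 stands.
Final deadline: Sep 30, 2043.

Sep 30, 2043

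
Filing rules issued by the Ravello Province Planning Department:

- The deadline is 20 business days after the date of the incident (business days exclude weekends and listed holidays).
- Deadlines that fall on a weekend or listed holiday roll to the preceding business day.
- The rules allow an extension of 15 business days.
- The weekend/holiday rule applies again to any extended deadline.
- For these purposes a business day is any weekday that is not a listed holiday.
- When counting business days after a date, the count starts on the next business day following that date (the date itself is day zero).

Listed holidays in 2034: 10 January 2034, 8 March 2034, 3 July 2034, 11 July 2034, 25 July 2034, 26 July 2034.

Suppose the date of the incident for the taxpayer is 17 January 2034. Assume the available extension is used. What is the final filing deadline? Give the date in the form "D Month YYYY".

Counting 20 business days after 17 January 2034 (skipping weekends and listed holidays) reaches 14 February 2034.
Since 14 February 2034 is a Tuesday and not a holiday, the date is unchanged.
Counting 15 further business days from 14 February 2034 reaches 7 March 2034.
7 March 2034 is a Tuesday and not a listed holiday, so it stands.
So the filing is due 7 March 2034.

7 March 2034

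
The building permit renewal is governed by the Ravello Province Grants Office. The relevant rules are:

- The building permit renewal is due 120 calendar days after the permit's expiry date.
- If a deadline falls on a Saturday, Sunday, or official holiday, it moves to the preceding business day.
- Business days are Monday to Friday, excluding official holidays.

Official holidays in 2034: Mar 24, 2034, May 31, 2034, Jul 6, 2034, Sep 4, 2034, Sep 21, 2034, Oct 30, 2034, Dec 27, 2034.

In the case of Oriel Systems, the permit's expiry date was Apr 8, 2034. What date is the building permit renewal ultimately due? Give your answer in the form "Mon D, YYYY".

Aug 4, 2034

From Apr 8, 2034, 120 calendar days later is Aug 6, 2034.
Aug 6, 2034 is a Sunday, so it moves to the preceding business day, Aug 4, 2034 (Friday).
So the filing is due Aug 4, 2034.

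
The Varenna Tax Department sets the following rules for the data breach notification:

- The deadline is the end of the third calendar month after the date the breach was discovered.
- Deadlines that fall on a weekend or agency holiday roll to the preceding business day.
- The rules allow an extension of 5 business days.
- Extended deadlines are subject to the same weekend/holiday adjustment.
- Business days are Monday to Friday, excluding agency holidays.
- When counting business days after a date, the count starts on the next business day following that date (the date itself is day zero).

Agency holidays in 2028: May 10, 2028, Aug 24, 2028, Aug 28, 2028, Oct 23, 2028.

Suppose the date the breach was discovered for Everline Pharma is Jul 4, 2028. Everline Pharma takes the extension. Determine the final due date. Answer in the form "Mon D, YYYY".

3 months after Jul 4, 2028 is October 2028; that month ends on Oct 31, 2028.
Oct 31, 2028 falls on a Tuesday, which is a business day, so no adjustment is needed.
The 5-business-day extension runs from Oct 31, 2028 to Nov 7, 2028.
Nov 7, 2028 falls on a Tuesday, which is a business day, so no adjustment is needed.
So the filing is due Nov 7, 2028.

Nov 7, 2028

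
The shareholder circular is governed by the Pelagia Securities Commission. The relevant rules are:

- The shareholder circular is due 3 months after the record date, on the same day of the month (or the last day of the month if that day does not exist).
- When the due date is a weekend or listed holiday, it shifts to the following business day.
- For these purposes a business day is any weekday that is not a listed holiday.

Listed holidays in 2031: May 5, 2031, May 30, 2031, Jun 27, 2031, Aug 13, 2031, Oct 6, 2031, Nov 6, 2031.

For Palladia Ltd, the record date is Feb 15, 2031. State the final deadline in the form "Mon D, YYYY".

3 months after Feb 15, 2031, on the same day of the month, is May 15, 2031.
May 15, 2031 (Thursday) is already a business day.
Final deadline: May 15, 2031.

May 15, 2031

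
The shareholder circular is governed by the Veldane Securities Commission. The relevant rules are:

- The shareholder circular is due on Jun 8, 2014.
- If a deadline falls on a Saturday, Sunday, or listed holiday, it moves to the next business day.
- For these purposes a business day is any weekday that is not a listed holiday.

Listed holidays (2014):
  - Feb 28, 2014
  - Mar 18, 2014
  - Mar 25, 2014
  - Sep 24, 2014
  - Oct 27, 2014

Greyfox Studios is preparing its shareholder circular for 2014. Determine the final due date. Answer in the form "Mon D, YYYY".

Start from the fixed due date, Jun 8, 2014.
Jun 8, 2014 is a Sunday, so it moves to the next business day, Jun 9, 2014 (Monday).
The final due date is Jun 9, 2014.

Jun 9, 2014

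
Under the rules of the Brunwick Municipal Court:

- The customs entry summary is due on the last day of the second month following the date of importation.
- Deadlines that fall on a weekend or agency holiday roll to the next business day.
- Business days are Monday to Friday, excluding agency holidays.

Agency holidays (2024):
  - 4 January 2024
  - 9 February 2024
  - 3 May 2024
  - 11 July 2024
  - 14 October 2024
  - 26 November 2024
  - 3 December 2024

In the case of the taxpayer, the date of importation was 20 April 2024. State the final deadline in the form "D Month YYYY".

1 July 2024

The second month after 20 April 2024 is June 2024, whose last day is 30 June 2024.
30 June 2024 is a Sunday; the next business day is 1 July 2024 (Monday).
Final deadline: 1 July 2024.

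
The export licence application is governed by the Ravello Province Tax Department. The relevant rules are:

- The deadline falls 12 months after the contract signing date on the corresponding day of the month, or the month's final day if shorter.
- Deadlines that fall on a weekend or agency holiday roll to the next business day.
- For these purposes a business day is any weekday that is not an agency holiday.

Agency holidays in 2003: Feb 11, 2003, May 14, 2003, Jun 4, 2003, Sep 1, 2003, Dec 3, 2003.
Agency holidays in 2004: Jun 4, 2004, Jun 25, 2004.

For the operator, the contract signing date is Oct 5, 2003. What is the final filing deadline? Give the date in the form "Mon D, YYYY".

Oct 5, 2004

12 months from Oct 5, 2003 is Oct 5, 2004.
Oct 5, 2004 is a Tuesday and not a listed holiday, so it stands.
Final deadline: Oct 5, 2004.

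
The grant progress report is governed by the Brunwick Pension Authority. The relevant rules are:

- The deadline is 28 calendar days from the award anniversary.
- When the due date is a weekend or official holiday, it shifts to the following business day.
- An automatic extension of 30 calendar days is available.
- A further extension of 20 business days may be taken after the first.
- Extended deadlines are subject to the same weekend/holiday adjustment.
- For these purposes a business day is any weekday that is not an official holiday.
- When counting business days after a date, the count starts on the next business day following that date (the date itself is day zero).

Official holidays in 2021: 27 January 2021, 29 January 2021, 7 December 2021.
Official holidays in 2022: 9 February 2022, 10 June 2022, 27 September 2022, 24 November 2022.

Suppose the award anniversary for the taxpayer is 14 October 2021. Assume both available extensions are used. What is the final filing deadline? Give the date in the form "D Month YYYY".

10 January 2022

From 14 October 2021, 28 calendar days later is 11 November 2021.
11 November 2021 is a Thursday and not a listed holiday, so it stands.
With the 30-day extension, 11 November 2021 becomes 11 December 2021.
11 December 2021 is a Saturday; the next business day is 13 December 2021 (Monday).
The 20-business-day extension runs from 13 December 2021 to 10 January 2022.
10 January 2022 (Monday) is already a business day.
Final deadline: 10 January 2022.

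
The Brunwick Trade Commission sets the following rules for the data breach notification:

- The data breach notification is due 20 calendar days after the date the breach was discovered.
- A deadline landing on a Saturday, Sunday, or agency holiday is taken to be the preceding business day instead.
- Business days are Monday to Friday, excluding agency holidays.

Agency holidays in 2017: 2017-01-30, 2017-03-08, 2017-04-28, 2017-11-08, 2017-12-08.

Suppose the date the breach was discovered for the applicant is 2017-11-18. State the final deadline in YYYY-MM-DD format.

2017-12-07

20 calendar days after 2017-11-18 is 2017-12-08.
2017-12-08 falls on a listed holiday. Rolling to the preceding business day gives 2017-12-07, a Thursday.
The final due date is 2017-12-07.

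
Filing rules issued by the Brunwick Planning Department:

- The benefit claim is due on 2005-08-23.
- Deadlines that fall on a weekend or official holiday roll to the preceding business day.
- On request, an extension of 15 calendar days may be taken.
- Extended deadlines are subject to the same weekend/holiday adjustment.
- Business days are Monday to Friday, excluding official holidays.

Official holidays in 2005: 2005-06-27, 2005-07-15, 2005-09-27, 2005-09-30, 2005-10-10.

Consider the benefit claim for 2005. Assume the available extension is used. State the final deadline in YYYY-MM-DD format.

The statutory due date is 2005-08-23.
2005-08-23 falls on a Tuesday, which is a business day, so no adjustment is needed.
Applying the 15-calendar-day extension: 2005-08-23 + 15 days = 2005-09-07.
2005-09-07 is a Wednesday and not a listed holiday, so it stands.
Deadline: 2005-09-07.

2005-09-07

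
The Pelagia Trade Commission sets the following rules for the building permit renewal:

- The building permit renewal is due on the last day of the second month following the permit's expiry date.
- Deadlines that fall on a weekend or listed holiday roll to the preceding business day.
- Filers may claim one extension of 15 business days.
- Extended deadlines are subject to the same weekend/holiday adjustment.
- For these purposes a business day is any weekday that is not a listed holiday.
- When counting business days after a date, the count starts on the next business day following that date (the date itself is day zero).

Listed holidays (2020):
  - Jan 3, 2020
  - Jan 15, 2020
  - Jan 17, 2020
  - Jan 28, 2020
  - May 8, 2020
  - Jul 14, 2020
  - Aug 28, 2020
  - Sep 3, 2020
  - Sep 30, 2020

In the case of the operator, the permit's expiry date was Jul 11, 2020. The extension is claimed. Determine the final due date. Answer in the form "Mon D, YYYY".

2 months after Jul 11, 2020 is September 2020; that month ends on Sep 30, 2020.
Because Sep 30, 2020 is a listed holiday, the deadline becomes Sep 29, 2020 (Tuesday).
Counting 15 further business days from Sep 29, 2020 reaches Oct 21, 2020.
Oct 21, 2020 (Wednesday) is already a business day.
So the filing is due Oct 21, 2020.

Oct 21, 2020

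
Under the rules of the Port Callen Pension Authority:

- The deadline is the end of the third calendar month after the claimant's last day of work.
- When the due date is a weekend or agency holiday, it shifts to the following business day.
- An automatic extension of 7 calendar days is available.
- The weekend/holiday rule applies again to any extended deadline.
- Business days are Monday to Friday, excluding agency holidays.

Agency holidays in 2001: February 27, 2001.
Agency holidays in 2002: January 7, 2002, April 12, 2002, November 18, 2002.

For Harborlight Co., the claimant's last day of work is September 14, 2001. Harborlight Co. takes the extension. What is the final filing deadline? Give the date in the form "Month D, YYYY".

3 months after September 14, 2001 is December 2001; that month ends on December 31, 2001.
Since December 31, 2001 is a Monday and not a holiday, the date is unchanged.
The 7-calendar-day extension moves the deadline from December 31, 2001 to January 7, 2002.
January 7, 2002 is a listed holiday; the next business day is January 8, 2002 (Tuesday).
Final deadline: January 8, 2002.

January 8, 2002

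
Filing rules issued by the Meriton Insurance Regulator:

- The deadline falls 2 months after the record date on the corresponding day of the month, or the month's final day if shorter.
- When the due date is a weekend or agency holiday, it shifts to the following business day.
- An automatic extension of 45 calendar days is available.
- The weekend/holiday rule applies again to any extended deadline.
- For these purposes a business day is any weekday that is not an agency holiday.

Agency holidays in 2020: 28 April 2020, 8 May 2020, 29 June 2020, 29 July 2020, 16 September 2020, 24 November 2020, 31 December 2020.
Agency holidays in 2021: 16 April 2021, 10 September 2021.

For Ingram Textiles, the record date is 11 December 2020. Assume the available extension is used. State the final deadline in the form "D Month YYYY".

2 months after 11 December 2020, on the same day of the month, is 11 February 2021.
11 February 2021 is a Thursday and not a listed holiday, so it stands.
Applying the 45-calendar-day extension: 11 February 2021 + 45 days = 28 March 2021.
28 March 2021 is a Sunday, so it moves to the next business day, 29 March 2021 (Monday).
Deadline: 29 March 2021.

29 March 2021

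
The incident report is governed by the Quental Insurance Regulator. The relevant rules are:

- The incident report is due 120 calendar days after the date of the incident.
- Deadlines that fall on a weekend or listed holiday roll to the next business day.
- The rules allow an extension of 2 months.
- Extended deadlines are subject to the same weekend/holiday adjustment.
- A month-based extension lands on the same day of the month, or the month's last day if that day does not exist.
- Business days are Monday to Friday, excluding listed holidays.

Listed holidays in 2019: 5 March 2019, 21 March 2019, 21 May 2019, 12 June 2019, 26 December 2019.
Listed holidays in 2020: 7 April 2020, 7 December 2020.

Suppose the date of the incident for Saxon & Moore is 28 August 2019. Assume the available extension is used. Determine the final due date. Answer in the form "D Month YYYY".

From 28 August 2019, 120 calendar days later is 26 December 2019.
Because 26 December 2019 is a listed holiday, the deadline becomes 27 December 2019 (Friday).
Applying the 2 months extension: 2 months after 27 December 2019 is 27 February 2020.
27 February 2020 falls on a Thursday, which is a business day, so no adjustment is needed.
So the filing is due 27 February 2020.

27 February 2020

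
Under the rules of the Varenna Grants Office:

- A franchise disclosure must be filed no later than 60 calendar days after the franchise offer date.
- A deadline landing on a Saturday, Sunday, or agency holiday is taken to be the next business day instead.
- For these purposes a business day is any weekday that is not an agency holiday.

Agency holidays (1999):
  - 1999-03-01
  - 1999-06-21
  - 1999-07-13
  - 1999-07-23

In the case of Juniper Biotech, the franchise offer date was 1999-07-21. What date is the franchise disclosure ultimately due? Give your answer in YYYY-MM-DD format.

Adding 60 calendar days to 1999-07-21 gives 1999-09-19.
1999-09-19 is a Sunday, so it moves to the next business day, 1999-09-20 (Monday).
Deadline: 1999-09-20.

1999-09-20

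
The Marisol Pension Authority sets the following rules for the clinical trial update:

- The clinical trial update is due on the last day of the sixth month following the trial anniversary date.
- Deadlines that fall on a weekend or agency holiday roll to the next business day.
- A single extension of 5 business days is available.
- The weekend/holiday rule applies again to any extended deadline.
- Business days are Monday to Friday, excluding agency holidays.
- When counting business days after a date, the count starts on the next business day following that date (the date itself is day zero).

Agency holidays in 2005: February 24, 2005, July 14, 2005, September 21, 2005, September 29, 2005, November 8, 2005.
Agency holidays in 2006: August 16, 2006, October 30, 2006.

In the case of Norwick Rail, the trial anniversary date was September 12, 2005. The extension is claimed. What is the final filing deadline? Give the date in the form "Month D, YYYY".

6 months after September 12, 2005 is March 2006; that month ends on March 31, 2006.
March 31, 2006 falls on a Friday, which is a business day, so no adjustment is needed.
Applying the 5-business-day extension: 5 business days after March 31, 2006 is April 7, 2006.
April 7, 2006 falls on a Friday, which is a business day, so no adjustment is needed.
Final deadline: April 7, 2006.

April 7, 2006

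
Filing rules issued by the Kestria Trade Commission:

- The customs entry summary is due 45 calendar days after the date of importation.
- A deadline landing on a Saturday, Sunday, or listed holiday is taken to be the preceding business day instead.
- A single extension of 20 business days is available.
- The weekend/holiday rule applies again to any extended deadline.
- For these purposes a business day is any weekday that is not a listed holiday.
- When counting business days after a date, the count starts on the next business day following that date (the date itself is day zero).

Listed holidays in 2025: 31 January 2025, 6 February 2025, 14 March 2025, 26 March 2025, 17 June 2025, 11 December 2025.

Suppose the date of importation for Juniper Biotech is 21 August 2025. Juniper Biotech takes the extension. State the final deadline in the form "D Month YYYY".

Adding 45 calendar days to 21 August 2025 gives 5 October 2025.
5 October 2025 falls on a Sunday. Rolling to the preceding business day gives 3 October 2025, a Friday.
Applying the 20-business-day extension: 20 business days after 3 October 2025 is 31 October 2025.
31 October 2025 (Friday) is already a business day.
Deadline: 31 October 2025.

31 October 2025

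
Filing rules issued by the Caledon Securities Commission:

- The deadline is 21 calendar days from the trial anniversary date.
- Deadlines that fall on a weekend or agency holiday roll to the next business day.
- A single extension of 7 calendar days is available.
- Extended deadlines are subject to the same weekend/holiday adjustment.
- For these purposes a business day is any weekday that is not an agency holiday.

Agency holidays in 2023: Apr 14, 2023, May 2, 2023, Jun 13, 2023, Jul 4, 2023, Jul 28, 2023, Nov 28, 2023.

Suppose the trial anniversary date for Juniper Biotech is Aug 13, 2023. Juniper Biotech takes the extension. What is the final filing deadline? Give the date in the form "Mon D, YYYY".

Adding 21 calendar days to Aug 13, 2023 gives Sep 3, 2023.
Because Sep 3, 2023 is a Sunday, the deadline becomes Sep 4, 2023 (Monday).
Add the 7 calendar-day extension to Sep 4, 2023: Sep 11, 2023.
Sep 11, 2023 (Monday) is already a business day.
Final deadline: Sep 11, 2023.

Sep 11, 2023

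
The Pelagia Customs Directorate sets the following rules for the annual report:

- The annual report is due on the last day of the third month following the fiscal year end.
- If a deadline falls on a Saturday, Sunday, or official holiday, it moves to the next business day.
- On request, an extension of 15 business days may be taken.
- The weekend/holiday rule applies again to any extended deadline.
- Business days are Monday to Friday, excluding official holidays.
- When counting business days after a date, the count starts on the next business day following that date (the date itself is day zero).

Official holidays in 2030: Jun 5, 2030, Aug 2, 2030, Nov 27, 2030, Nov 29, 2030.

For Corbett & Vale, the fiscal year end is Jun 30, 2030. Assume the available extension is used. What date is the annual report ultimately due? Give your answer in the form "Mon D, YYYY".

3 months after Jun 30, 2030 falls in September 2030; the last day of that month is Sep 30, 2030.
Sep 30, 2030 is a Monday and not a listed holiday, so it stands.
Applying the 15-business-day extension: 15 business days after Sep 30, 2030 is Oct 21, 2030.
Since Oct 21, 2030 is a Monday and not a holiday, the date is unchanged.
Final deadline: Oct 21, 2030.

Oct 21, 2030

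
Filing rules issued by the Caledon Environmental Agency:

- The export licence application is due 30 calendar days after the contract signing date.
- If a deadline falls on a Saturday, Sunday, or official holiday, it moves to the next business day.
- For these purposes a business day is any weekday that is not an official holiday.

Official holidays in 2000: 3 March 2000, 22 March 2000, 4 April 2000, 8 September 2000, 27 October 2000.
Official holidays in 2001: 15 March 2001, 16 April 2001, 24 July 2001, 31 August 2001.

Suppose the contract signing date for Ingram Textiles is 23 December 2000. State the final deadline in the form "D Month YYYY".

22 January 2001

Trigger date 23 December 2000 + 30 calendar days = 22 January 2001.
Since 22 January 2001 is a Monday and not a holiday, the date is unchanged.
The final due date is 22 January 2001.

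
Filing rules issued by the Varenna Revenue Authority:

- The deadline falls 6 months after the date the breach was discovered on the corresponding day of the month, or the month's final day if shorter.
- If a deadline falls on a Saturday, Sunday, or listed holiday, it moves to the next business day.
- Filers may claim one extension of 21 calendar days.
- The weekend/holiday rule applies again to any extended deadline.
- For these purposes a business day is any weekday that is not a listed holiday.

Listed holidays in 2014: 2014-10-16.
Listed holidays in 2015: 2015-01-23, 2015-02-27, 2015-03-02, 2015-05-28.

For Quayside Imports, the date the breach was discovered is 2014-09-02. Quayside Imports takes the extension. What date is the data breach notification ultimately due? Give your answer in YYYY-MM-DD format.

Moving 6 months forward from 2014-09-02 on the corresponding day gives 2015-03-02.
2015-03-02 is a listed holiday, so it moves to the next business day, 2015-03-03 (Tuesday).
The 21-calendar-day extension moves the deadline from 2015-03-03 to 2015-03-24.
2015-03-24 is a Tuesday and not a listed holiday, so it stands.
Deadline: 2015-03-24.

2015-03-24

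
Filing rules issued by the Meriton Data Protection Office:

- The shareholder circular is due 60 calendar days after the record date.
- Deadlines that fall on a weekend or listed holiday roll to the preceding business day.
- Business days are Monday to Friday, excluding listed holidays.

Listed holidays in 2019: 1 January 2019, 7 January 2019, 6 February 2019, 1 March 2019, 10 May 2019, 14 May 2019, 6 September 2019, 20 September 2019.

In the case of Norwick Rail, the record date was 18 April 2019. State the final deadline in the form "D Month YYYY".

Adding 60 calendar days to 18 April 2019 gives 17 June 2019.
Since 17 June 2019 is a Monday and not a holiday, the date is unchanged.
So the filing is due 17 June 2019.

17 June 2019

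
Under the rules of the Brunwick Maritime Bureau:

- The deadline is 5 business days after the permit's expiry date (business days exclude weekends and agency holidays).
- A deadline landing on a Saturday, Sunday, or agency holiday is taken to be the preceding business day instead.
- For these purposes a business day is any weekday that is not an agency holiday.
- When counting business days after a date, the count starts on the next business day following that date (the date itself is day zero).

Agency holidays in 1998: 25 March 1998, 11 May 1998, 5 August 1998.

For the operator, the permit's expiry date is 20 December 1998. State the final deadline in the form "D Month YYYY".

Starting the day after 20 December 1998 and counting 5 business days lands on 25 December 1998.
25 December 1998 falls on a Friday, which is a business day, so no adjustment is needed.
So the filing is due 25 December 1998.

25 December 1998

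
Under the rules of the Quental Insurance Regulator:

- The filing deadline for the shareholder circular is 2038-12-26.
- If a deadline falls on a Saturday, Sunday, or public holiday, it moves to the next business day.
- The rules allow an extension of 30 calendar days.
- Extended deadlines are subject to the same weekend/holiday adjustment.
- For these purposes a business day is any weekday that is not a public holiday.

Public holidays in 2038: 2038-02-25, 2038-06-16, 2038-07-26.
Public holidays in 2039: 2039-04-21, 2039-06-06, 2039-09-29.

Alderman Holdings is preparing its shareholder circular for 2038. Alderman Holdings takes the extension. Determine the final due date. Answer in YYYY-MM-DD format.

The stated deadline is 2038-12-26.
2038-12-26 is a Sunday, so it moves to the next business day, 2038-12-27 (Monday).
Applying the 30-calendar-day extension: 2038-12-27 + 30 days = 2039-01-26.
2039-01-26 (Wednesday) is already a business day.
Final deadline: 2039-01-26.

2039-01-26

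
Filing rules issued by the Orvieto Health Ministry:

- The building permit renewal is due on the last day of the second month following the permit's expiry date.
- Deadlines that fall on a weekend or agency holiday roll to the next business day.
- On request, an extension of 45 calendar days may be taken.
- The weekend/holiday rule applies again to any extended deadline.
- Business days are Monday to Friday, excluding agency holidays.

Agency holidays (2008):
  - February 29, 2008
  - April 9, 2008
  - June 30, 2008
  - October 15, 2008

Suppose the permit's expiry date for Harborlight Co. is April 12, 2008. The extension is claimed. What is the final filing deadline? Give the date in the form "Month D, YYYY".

August 15, 2008

The second month after April 12, 2008 is June 2008, whose last day is June 30, 2008.
June 30, 2008 falls on a listed holiday. Rolling to the next business day gives July 1, 2008, a Tuesday.
Add the 45 calendar-day extension to July 1, 2008: August 15, 2008.
August 15, 2008 (Friday) is already a business day.
Final deadline: August 15, 2008.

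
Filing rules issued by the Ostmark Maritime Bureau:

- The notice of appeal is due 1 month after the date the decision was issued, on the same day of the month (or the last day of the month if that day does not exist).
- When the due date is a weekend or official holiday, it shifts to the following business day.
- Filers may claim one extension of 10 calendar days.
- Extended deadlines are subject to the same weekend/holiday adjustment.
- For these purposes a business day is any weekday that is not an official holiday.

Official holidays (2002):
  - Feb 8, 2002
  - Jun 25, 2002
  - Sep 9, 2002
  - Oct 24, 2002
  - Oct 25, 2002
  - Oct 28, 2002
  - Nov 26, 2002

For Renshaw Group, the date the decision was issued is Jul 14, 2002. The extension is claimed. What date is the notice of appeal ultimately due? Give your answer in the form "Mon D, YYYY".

1 month after Jul 14, 2002, on the same day of the month, is Aug 14, 2002.
Aug 14, 2002 falls on a Wednesday, which is a business day, so no adjustment is needed.
With the 10-day extension, Aug 14, 2002 becomes Aug 24, 2002.
Aug 24, 2002 falls on a Saturday. Rolling to the next business day gives Aug 26, 2002, a Monday.
So the filing is due Aug 26, 2002.

Aug 26, 2002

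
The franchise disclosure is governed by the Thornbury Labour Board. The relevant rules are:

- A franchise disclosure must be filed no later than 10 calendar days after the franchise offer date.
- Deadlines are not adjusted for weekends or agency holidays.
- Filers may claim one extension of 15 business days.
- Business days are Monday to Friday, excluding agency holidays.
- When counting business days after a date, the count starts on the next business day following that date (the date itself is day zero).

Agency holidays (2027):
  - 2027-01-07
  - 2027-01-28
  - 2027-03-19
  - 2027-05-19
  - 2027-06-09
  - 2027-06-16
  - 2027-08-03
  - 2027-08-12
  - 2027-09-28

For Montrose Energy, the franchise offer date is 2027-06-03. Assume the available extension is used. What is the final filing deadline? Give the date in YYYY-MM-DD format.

2027-07-05

Adding 10 calendar days to 2027-06-03 gives 2027-06-13.
2027-06-13 falls on a Sunday. The rules make no weekend/holiday allowance, so it remains 2027-06-13.
The 15-business-day extension runs from 2027-06-13 to 2027-07-05.
2027-07-05 falls on a Monday. The rules make no weekend/holiday allowance, so it remains 2027-07-05.
Deadline: 2027-07-05.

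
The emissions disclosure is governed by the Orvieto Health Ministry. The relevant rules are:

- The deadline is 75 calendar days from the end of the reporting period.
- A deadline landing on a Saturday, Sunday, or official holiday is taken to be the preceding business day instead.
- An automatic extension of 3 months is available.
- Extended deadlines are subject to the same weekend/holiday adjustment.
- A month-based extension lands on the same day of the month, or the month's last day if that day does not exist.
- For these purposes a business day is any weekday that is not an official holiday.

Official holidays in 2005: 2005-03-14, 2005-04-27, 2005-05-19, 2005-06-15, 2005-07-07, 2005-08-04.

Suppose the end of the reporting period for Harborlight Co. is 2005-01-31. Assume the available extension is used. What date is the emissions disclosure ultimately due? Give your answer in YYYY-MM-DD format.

2005-07-15

From 2005-01-31, 75 calendar days later is 2005-04-16.
2005-04-16 is a Saturday; the preceding business day is 2005-04-15 (Friday).
Applying the 3 months extension: 3 months after 2005-04-15 is 2005-07-15.
2005-07-15 is a Friday and not a listed holiday, so it stands.
So the filing is due 2005-07-15.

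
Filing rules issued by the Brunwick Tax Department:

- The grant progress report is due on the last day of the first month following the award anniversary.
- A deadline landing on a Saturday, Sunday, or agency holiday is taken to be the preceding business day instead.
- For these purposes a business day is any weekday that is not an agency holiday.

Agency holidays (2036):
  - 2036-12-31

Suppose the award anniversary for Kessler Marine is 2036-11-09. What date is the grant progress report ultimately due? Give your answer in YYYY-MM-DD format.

1 month after 2036-11-09 is December 2036; that month ends on 2036-12-31.
Because 2036-12-31 is a listed holiday, the deadline becomes 2036-12-30 (Tuesday).
The final due date is 2036-12-30.

2036-12-30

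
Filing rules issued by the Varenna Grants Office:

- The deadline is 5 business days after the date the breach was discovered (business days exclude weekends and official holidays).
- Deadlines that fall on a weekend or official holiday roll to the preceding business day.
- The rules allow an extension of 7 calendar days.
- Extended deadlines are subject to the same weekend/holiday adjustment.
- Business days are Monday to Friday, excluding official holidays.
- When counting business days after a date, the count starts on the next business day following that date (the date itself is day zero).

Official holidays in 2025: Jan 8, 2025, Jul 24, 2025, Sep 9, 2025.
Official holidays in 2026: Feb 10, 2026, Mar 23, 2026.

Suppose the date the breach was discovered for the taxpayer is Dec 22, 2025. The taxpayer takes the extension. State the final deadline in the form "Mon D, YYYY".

Jan 5, 2026

Counting 5 business days after Dec 22, 2025 (skipping weekends and listed holidays) reaches Dec 29, 2025.
Since Dec 29, 2025 is a Monday and not a holiday, the date is unchanged.
With the 7-day extension, Dec 29, 2025 becomes Jan 5, 2026.
Jan 5, 2026 is a Monday and not a listed holiday, so it stands.
So the filing is due Jan 5, 2026.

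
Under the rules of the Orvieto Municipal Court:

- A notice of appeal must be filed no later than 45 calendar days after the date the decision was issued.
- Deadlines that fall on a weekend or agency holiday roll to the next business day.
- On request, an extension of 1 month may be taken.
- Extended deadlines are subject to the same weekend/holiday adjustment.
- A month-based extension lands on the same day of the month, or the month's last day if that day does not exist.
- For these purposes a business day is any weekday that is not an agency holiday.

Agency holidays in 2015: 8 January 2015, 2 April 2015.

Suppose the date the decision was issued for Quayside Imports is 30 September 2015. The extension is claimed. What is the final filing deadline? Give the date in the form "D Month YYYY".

45 calendar days after 30 September 2015 is 14 November 2015.
Because 14 November 2015 is a Saturday, the deadline becomes 16 November 2015 (Monday).
Applying the 1 month extension: 1 month after 16 November 2015 is 16 December 2015.
Since 16 December 2015 is a Wednesday and not a holiday, the date is unchanged.
Final deadline: 16 December 2015.

16 December 2015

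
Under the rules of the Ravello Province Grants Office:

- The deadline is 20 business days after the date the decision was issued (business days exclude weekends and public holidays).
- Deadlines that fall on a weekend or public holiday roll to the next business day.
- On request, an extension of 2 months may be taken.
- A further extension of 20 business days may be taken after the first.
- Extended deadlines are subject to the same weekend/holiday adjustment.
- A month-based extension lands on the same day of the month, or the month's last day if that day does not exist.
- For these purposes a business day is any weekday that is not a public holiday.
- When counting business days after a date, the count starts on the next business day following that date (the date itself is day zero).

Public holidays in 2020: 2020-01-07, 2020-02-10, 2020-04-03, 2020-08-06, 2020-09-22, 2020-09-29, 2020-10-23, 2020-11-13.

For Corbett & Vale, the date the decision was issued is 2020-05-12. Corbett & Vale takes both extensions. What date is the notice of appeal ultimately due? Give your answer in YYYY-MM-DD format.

2020-09-07

Starting the day after 2020-05-12 and counting 20 business days lands on 2020-06-09.
2020-06-09 falls on a Tuesday, which is a business day, so no adjustment is needed.
The 2 months extension carries 2020-06-09 to 2020-08-09.
2020-08-09 is a Sunday; the next business day is 2020-08-10 (Monday).
Applying the 20-business-day extension: 20 business days after 2020-08-10 is 2020-09-07.
2020-09-07 falls on a Monday, which is a business day, so no adjustment is needed.
Deadline: 2020-09-07.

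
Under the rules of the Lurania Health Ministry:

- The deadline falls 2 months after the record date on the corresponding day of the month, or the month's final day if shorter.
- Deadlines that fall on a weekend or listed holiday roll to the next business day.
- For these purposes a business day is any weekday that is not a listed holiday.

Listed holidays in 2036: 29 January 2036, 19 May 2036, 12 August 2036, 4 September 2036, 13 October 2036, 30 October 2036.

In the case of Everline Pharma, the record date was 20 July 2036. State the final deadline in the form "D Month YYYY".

22 September 2036

2 months from 20 July 2036 is 20 September 2036.
20 September 2036 is a Saturday; the next business day is 22 September 2036 (Monday).
Deadline: 22 September 2036.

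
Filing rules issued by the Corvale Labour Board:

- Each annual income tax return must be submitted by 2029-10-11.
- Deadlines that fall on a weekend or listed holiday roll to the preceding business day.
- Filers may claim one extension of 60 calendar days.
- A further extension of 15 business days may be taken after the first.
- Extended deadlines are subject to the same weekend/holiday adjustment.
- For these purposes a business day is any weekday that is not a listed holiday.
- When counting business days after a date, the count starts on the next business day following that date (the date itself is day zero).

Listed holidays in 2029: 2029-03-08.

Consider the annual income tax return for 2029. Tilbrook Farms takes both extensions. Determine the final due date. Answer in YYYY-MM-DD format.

2029-12-31

The stated deadline is 2029-10-11.
2029-10-11 (Thursday) is already a business day.
The 60-calendar-day extension moves the deadline from 2029-10-11 to 2029-12-10.
Since 2029-12-10 is a Monday and not a holiday, the date is unchanged.
Counting 15 further business days from 2029-12-10 reaches 2029-12-31.
2029-12-31 falls on a Monday, which is a business day, so no adjustment is needed.
Final deadline: 2029-12-31.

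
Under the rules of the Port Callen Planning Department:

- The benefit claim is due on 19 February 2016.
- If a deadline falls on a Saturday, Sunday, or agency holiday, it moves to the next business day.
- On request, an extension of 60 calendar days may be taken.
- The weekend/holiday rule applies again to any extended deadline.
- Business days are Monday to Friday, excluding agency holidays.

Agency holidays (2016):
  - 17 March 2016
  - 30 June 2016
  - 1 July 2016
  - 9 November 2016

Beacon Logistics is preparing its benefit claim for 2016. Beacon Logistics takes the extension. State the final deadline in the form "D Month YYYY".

The stated deadline is 19 February 2016.
19 February 2016 (Friday) is already a business day.
The 60-calendar-day extension moves the deadline from 19 February 2016 to 19 April 2016.
19 April 2016 is a Tuesday and not a listed holiday, so it stands.
The final due date is 19 April 2016.

19 April 2016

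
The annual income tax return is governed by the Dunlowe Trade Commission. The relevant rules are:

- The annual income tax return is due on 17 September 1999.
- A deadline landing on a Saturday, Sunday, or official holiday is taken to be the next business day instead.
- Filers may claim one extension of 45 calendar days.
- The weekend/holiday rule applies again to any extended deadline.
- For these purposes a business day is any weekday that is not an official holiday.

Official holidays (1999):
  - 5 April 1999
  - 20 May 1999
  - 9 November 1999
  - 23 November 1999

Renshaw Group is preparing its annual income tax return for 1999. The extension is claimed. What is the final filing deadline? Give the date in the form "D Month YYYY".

The statutory due date is 17 September 1999.
17 September 1999 falls on a Friday, which is a business day, so no adjustment is needed.
Applying the 45-calendar-day extension: 17 September 1999 + 45 days = 1 November 1999.
1 November 1999 (Monday) is already a business day.
Deadline: 1 November 1999.

1 November 1999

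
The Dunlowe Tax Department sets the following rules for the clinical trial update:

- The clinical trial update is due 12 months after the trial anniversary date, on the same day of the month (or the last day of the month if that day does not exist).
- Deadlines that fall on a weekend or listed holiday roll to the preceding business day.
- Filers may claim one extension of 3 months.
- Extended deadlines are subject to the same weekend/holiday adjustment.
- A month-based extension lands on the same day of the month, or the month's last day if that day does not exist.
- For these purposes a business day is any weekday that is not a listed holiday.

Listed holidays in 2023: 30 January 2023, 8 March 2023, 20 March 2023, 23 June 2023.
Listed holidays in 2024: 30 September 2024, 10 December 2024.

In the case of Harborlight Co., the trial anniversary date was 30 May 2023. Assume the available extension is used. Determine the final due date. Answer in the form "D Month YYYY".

30 August 2024

12 months from 30 May 2023 is 30 May 2024.
30 May 2024 (Thursday) is already a business day.
Add 3 months to 30 May 2024: 30 August 2024.
30 August 2024 (Friday) is already a business day.
Deadline: 30 August 2024.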